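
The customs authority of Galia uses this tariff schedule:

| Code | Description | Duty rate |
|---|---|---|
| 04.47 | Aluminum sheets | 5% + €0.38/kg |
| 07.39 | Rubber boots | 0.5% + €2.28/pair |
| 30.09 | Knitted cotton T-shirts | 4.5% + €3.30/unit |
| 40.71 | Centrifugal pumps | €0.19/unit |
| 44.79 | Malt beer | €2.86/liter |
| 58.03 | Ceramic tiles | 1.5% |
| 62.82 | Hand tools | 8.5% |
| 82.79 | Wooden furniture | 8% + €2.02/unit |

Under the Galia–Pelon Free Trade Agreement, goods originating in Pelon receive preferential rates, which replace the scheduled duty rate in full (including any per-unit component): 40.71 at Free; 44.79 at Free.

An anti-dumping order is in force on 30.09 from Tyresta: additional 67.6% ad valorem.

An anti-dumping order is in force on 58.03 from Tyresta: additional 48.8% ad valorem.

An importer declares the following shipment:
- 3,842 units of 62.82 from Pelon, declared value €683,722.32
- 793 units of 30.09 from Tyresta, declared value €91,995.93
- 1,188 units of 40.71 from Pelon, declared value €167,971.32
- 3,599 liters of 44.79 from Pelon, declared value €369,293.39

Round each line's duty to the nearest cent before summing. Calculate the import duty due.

€127,062.37

Line 1 (62.82, Pelon, 3,842 units, €683,722.32):
Base rate for 62.82 is 8.5%.
Origin Pelon is the FTA partner but 62.82 is not on the preference list; base rate stands.
Duty = €683,722.32 × 8.5% = €58,116.40.
Line 2 (30.09, Tyresta, 793 units, €91,995.93):
Base rate for 30.09 is 4.5% + €3.30/unit.
Additional duty on 30.09 from Tyresta: +67.6%. Applied ad valorem rate: 4.5% + 67.6% = 72.1%.
Duty = €91,995.93 × 72.1% + 793 × €3.30 = €68,945.97.
Line 3 (40.71, Pelon, 1,188 units, €167,971.32):
Base rate for 40.71 is €0.19/unit.
Origin Pelon qualifies under the Galia–Pelon agreement and 40.71 is covered: preferential rate Free applies instead.
Duty = €167,971.32 × 0% = €0.00.
Line 4 (44.79, Pelon, 3,599 liters, €369,293.39):
Base rate for 44.79 is €2.86/liter.
Origin Pelon qualifies under the Galia–Pelon agreement and 44.79 is covered: preferential rate Free applies instead.
Duty = €369,293.39 × 0% = €0.00.
Total = €58,116.40 + €68,945.97 + €0.00 + €0.00 = €127,062.37.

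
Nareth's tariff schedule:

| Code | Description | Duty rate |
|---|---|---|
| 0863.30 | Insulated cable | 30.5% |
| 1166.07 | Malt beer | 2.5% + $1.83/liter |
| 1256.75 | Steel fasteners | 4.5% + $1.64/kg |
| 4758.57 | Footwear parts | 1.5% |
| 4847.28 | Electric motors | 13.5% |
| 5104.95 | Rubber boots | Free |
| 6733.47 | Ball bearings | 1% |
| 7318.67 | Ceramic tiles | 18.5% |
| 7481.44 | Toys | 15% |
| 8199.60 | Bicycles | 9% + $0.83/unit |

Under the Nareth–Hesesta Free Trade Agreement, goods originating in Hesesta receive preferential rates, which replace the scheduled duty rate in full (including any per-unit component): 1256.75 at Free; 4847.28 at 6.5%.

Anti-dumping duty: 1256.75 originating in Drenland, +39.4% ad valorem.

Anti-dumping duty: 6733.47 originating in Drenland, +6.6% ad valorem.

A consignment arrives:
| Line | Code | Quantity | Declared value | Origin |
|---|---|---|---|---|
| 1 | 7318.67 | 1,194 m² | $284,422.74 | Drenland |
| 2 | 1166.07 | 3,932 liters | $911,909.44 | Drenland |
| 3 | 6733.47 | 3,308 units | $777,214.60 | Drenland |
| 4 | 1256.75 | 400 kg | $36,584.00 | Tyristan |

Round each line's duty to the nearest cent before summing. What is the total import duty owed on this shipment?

$143,982.10

Line 1 (7318.67, Drenland, 1,194 m², $284,422.74):
Base rate for 7318.67 is 18.5%.
Duty = $284,422.74 × 18.5% = $52,618.21.
Line 2 (1166.07, Drenland, 3,932 liters, $911,909.44):
Base rate for 1166.07 is 2.5% + $1.83/liter.
Duty = $911,909.44 × 2.5% + 3,932 × $1.83 = $29,993.30.
Line 3 (6733.47, Drenland, 3,308 units, $777,214.60):
Base rate for 6733.47 is 1%.
Additional duty on 6733.47 from Drenland: +6.6%. Applied ad valorem rate: 1% + 6.6% = 7.6%.
Duty = $777,214.60 × 7.6% = $59,068.31.
Line 4 (1256.75, Tyristan, 400 kg, $36,584.00):
Base rate for 1256.75 is 4.5% + $1.64/kg.
1256.75 has an FTA preferential rate, but origin Tyristan is not Hesesta; base rate stands.
The additional-duty order on 1256.75 targets Drenland, not Tyristan; it does not apply.
Duty = $36,584.00 × 4.5% + 400 × $1.64 = $2,302.28.
Total = $52,618.21 + $29,993.30 + $59,068.31 + $2,302.28 = $143,982.10.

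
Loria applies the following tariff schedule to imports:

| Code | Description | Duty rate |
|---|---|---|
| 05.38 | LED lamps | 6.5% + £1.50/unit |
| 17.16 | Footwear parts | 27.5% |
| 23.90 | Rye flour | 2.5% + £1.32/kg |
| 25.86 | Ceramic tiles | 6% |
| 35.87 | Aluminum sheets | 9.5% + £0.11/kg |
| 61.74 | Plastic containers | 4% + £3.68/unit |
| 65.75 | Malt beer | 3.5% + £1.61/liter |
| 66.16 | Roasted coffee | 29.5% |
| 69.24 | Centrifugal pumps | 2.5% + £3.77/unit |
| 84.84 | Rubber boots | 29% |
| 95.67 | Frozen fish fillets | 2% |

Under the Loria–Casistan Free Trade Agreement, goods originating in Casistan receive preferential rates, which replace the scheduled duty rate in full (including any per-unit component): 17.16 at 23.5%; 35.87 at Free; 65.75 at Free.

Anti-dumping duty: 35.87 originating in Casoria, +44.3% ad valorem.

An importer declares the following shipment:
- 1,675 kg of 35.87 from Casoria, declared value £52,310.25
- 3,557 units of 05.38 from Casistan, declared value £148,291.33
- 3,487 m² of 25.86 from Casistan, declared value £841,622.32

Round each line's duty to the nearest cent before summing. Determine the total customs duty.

£93,798.94

Line 1 (35.87, Casoria, 1,675 kg, £52,310.25):
Base rate for 35.87 is 9.5% + £0.11/kg.
35.87 has an FTA preferential rate, but origin Casoria is not Casistan; base rate stands.
Additional duty on 35.87 from Casoria: +44.3%. Applied ad valorem rate: 9.5% + 44.3% = 53.8%.
Duty = £52,310.25 × 53.8% + 1,675 × £0.11 = £28,327.16.
Line 2 (05.38, Casistan, 3,557 units, £148,291.33):
Base rate for 05.38 is 6.5% + £1.50/unit.
Origin Casistan is the FTA partner but 05.38 is not on the preference list; base rate stands.
Duty = £148,291.33 × 6.5% + 3,557 × £1.50 = £14,974.44.
Line 3 (25.86, Casistan, 3,487 m², £841,622.32):
Base rate for 25.86 is 6%.
Origin Casistan is the FTA partner but 25.86 is not on the preference list; base rate stands.
Duty = £841,622.32 × 6% = £50,497.34.
Total = £28,327.16 + £14,974.44 + £50,497.34 = £93,798.94.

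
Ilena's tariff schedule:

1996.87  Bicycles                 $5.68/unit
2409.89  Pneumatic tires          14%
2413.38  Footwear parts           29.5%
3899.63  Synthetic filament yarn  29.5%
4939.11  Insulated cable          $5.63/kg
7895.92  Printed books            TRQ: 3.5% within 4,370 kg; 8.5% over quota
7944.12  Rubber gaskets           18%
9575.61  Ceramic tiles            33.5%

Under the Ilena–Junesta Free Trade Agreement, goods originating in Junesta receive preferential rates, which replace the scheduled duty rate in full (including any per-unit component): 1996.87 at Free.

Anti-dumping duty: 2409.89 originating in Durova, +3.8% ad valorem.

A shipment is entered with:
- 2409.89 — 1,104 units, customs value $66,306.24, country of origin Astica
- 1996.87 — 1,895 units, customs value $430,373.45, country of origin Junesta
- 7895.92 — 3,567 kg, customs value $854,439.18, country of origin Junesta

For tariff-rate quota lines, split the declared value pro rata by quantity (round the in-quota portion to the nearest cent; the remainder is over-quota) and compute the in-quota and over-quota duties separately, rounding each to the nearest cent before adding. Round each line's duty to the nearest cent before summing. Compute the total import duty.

$39,188.24

Line 1 (2409.89, Astica, 1,104 units, $66,306.24):
Base rate for 2409.89 is 14%.
The additional-duty order on 2409.89 targets Durova, not Astica; it does not apply.
Duty = $66,306.24 × 14% = $9,282.87.
Line 2 (1996.87, Junesta, 1,895 units, $430,373.45):
Base rate for 1996.87 is $5.68/unit.
Origin Junesta qualifies under the Ilena–Junesta agreement and 1996.87 is covered: preferential rate Free applies instead.
Duty = $430,373.45 × 0% = $0.00.
Line 3 (7895.92, Junesta, 3,567 kg, $854,439.18):
Code 7895.92 is under a tariff-rate quota (threshold 4,370 kg). Quantity 3,567 kg is within the quota, so the in-quota rate 3.5% applies to the full value.
Duty = $854,439.18 × 3.5% = $29,905.37.
Total = $9,282.87 + $0.00 + $29,905.37 = $39,188.24.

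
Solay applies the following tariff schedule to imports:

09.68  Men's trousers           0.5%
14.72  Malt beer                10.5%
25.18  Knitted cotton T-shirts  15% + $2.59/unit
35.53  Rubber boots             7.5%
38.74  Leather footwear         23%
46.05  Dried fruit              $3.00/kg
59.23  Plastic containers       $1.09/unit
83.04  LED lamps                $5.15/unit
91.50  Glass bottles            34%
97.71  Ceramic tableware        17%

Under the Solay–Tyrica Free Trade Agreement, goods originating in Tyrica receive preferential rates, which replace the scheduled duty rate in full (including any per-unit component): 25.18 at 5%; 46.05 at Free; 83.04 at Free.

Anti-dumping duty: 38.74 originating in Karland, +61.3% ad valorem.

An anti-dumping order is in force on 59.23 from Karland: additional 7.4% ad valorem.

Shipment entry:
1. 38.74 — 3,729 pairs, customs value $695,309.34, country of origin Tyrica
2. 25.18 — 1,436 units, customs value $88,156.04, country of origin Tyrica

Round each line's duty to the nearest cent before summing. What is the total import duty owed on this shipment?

$164,328.95

Line 1 (38.74, Tyrica, 3,729 pairs, $695,309.34):
Base rate for 38.74 is 23%.
Origin Tyrica is the FTA partner but 38.74 is not on the preference list; base rate stands.
The additional-duty order on 38.74 targets Karland, not Tyrica; it does not apply.
Duty = $695,309.34 × 23% = $159,921.15.
Line 2 (25.18, Tyrica, 1,436 units, $88,156.04):
Base rate for 25.18 is 15% + $2.59/unit.
Origin Tyrica qualifies under the Solay–Tyrica agreement and 25.18 is covered: preferential rate 5% applies instead.
Duty = $88,156.04 × 5% = $4,407.80.
Total = $159,921.15 + $4,407.80 = $164,328.95.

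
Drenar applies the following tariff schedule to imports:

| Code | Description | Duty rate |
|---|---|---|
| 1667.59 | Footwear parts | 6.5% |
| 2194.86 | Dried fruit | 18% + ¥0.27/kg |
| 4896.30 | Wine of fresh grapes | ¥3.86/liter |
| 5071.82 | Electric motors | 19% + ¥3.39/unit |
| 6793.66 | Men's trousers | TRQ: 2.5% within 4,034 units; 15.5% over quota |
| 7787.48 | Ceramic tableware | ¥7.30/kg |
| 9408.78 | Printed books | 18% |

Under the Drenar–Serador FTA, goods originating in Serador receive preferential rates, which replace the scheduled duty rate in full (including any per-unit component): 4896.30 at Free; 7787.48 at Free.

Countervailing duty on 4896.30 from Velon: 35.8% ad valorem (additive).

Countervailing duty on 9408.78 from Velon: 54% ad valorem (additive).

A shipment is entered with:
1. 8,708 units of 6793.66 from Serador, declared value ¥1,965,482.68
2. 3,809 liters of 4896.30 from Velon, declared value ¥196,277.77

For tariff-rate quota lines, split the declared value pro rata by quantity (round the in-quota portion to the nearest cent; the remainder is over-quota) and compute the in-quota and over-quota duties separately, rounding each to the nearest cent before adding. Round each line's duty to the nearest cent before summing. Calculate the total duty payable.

¥271,253.15

Line 1 (6793.66, Serador, 8,708 units, ¥1,965,482.68):
Code 6793.66 is under a tariff-rate quota (threshold 4,034 units). In-quota: 4,034 units at 2.5%; over-quota: 4,674 units at 15.5%.
Pro-rata value split: in-quota = ¥1,965,482.68 × 4,034/8,708 = ¥910,514.14; over-quota = ¥1,965,482.68 − ¥910,514.14 = ¥1,054,968.54.
In-quota duty = ¥910,514.14 × 2.5% = ¥22,762.85. Over-quota duty = ¥1,054,968.54 × 15.5% = ¥163,520.12.
Line duty = ¥22,762.85 + ¥163,520.12 = ¥186,282.97.
Line 2 (4896.30, Velon, 3,809 liters, ¥196,277.77):
Base rate for 4896.30 is ¥3.86/liter.
4896.30 has an FTA preferential rate, but origin Velon is not Serador; base rate stands.
Additional duty on 4896.30 from Velon: +35.8% ad valorem. Applied ad valorem rate = 35.8%.
Duty = ¥196,277.77 × 35.8% + 3,809 × ¥3.86 = ¥84,970.18.
Total = ¥186,282.97 + ¥84,970.18 = ¥271,253.15.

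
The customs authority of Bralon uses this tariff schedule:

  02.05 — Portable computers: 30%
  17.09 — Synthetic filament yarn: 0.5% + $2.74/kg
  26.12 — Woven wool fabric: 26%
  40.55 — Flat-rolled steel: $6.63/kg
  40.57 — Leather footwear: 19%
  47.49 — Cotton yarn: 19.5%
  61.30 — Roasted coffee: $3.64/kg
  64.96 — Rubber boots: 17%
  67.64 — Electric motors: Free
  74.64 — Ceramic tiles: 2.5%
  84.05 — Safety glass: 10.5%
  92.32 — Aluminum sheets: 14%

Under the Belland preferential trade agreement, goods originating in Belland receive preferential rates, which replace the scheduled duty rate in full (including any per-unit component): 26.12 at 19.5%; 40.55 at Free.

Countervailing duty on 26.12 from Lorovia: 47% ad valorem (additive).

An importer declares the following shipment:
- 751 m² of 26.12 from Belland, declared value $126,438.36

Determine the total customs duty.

$24,655.48

Line 1 (26.12, Belland, 751 m², $126,438.36):
Base rate for 26.12 is 26%.
Origin Belland qualifies under the Bralon–Belland agreement and 26.12 is covered: preferential rate 19.5% applies instead.
The additional-duty order on 26.12 targets Lorovia, not Belland; it does not apply.
Duty = $126,438.36 × 19.5% = $24,655.48.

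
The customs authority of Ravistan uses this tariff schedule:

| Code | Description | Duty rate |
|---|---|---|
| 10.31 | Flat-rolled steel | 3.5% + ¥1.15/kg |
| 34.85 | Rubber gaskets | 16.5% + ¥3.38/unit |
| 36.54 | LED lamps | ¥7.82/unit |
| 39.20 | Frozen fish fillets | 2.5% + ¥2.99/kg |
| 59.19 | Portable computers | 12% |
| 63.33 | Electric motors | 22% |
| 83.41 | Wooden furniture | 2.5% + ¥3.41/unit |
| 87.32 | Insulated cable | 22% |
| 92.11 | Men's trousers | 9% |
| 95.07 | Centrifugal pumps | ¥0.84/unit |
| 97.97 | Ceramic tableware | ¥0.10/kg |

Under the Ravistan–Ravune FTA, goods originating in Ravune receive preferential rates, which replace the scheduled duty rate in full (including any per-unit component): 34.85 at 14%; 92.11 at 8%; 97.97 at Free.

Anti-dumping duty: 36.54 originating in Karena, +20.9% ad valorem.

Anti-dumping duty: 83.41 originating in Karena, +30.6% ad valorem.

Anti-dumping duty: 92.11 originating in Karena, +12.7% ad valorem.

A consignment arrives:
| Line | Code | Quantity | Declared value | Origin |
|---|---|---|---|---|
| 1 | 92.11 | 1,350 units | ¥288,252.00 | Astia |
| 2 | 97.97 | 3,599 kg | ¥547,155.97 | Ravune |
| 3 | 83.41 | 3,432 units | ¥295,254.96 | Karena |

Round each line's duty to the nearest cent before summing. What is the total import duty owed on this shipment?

¥135,375.19

Line 1 (92.11, Astia, 1,350 units, ¥288,252.00):
Base rate for 92.11 is 9%.
92.11 has an FTA preferential rate, but origin Astia is not Ravune; base rate stands.
The additional-duty order on 92.11 targets Karena, not Astia; it does not apply.
Duty = ¥288,252.00 × 9% = ¥25,942.68.
Line 2 (97.97, Ravune, 3,599 kg, ¥547,155.97):
Base rate for 97.97 is ¥0.10/kg.
Origin Ravune qualifies under the Ravistan–Ravune agreement and 97.97 is covered: preferential rate Free applies instead.
Duty = ¥547,155.97 × 0% = ¥0.00.
Line 3 (83.41, Karena, 3,432 units, ¥295,254.96):
Base rate for 83.41 is 2.5% + ¥3.41/unit.
Additional duty on 83.41 from Karena: +30.6%. Applied ad valorem rate: 2.5% + 30.6% = 33.1%.
Duty = ¥295,254.96 × 33.1% + 3,432 × ¥3.41 = ¥109,432.51.
Total = ¥25,942.68 + ¥0.00 + ¥109,432.51 = ¥135,375.19.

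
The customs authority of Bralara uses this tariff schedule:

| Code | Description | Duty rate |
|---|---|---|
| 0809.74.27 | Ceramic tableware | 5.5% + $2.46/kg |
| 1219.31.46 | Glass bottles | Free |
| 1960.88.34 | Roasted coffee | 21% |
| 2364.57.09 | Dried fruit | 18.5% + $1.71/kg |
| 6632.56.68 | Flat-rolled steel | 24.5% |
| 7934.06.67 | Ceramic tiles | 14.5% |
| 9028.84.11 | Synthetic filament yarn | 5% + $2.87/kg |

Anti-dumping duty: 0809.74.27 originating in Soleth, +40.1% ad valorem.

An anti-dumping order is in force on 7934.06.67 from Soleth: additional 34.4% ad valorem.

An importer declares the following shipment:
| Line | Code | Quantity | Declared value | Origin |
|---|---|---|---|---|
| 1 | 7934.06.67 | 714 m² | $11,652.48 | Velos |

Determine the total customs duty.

$1,689.61

Line 1 (7934.06.67, Velos, 714 m², $11,652.48):
Base rate for 7934.06.67 is 14.5%.
The additional-duty order on 7934.06.67 targets Soleth, not Velos; it does not apply.
Duty = $11,652.48 × 14.5% = $1,689.61.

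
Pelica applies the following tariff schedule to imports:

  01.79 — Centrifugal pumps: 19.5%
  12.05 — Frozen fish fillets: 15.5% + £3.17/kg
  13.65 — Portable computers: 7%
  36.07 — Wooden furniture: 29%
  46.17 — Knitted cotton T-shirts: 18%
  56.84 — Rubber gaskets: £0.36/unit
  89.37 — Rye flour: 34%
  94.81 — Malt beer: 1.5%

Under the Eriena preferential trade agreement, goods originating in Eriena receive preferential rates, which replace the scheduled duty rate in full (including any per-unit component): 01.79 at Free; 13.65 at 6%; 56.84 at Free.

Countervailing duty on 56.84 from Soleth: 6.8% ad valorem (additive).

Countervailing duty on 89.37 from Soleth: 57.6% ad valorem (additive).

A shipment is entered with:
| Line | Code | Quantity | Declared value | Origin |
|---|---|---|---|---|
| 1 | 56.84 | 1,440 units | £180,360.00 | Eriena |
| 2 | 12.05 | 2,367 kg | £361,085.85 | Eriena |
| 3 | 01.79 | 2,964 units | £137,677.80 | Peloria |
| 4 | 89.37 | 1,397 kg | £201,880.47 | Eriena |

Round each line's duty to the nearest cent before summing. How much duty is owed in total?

£158,958.23

Line 1 (56.84, Eriena, 1,440 units, £180,360.00):
Base rate for 56.84 is £0.36/unit.
Origin Eriena qualifies under the Pelica–Eriena agreement and 56.84 is covered: preferential rate Free applies instead.
The additional-duty order on 56.84 targets Soleth, not Eriena; it does not apply.
Duty = £180,360.00 × 0% = £0.00.
Line 2 (12.05, Eriena, 2,367 kg, £361,085.85):
Base rate for 12.05 is 15.5% + £3.17/kg.
Origin Eriena is the FTA partner but 12.05 is not on the preference list; base rate stands.
Duty = £361,085.85 × 15.5% + 2,367 × £3.17 = £63,471.70.
Line 3 (01.79, Peloria, 2,964 units, £137,677.80):
Base rate for 01.79 is 19.5%.
01.79 has an FTA preferential rate, but origin Peloria is not Eriena; base rate stands.
Duty = £137,677.80 × 19.5% = £26,847.17.
Line 4 (89.37, Eriena, 1,397 kg, £201,880.47):
Base rate for 89.37 is 34%.
Origin Eriena is the FTA partner but 89.37 is not on the preference list; base rate stands.
The additional-duty order on 89.37 targets Soleth, not Eriena; it does not apply.
Duty = £201,880.47 × 34% = £68,639.36.
Total = £0.00 + £63,471.70 + £26,847.17 + £68,639.36 = £158,958.23.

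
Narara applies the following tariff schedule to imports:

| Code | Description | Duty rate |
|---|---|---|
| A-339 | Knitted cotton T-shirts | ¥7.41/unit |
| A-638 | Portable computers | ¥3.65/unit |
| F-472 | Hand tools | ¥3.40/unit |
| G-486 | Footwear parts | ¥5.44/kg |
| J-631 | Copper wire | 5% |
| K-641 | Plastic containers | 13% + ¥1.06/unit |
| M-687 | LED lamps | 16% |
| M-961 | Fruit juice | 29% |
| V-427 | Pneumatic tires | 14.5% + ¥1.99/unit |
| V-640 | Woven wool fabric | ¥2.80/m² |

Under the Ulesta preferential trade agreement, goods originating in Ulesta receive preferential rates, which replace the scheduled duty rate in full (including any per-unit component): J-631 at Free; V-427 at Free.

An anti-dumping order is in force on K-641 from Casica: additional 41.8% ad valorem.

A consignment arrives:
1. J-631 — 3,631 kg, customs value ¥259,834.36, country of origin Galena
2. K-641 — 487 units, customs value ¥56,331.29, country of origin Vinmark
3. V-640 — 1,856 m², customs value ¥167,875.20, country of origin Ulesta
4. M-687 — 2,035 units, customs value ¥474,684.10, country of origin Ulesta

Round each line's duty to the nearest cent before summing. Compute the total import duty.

¥101,977.27

Line 1 (J-631, Galena, 3,631 kg, ¥259,834.36):
Base rate for J-631 is 5%.
J-631 has an FTA preferential rate, but origin Galena is not Ulesta; base rate stands.
Duty = ¥259,834.36 × 5% = ¥12,991.72.
Line 2 (K-641, Vinmark, 487 units, ¥56,331.29):
Base rate for K-641 is 13% + ¥1.06/unit.
The additional-duty order on K-641 targets Casica, not Vinmark; it does not apply.
Duty = ¥56,331.29 × 13% + 487 × ¥1.06 = ¥7,839.29.
Line 3 (V-640, Ulesta, 1,856 m², ¥167,875.20):
Base rate for V-640 is ¥2.80/m².
Origin Ulesta is the FTA partner but V-640 is not on the preference list; base rate stands.
Duty = 1,856 × ¥2.80 = ¥5,196.80.
Line 4 (M-687, Ulesta, 2,035 units, ¥474,684.10):
Base rate for M-687 is 16%.
Origin Ulesta is the FTA partner but M-687 is not on the preference list; base rate stands.
Duty = ¥474,684.10 × 16% = ¥75,949.46.
Total = ¥12,991.72 + ¥7,839.29 + ¥5,196.80 + ¥75,949.46 = ¥101,977.27.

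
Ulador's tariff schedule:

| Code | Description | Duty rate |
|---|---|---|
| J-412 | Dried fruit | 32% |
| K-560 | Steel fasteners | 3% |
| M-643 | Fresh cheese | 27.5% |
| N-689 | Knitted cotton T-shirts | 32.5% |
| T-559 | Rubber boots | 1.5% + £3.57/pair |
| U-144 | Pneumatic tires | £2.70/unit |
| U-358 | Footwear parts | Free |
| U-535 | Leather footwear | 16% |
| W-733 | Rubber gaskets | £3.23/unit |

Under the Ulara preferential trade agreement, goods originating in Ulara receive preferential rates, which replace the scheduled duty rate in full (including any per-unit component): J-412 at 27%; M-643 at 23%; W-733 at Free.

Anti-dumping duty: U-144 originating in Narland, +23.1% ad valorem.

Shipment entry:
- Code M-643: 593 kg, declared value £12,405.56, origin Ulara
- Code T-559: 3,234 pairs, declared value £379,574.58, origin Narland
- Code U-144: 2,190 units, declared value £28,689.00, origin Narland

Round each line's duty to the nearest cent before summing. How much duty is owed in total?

Line 1 (M-643, Ulara, 593 kg, £12,405.56):
Base rate for M-643 is 27.5%.
Origin Ulara qualifies under the Ulador–Ulara agreement and M-643 is covered: preferential rate 23% applies instead.
Duty = £12,405.56 × 23% = £2,853.28.
Line 2 (T-559, Narland, 3,234 pairs, £379,574.58):
Base rate for T-559 is 1.5% + £3.57/pair.
Duty = £379,574.58 × 1.5% + 3,234 × £3.57 = £17,239.00.
Line 3 (U-144, Narland, 2,190 units, £28,689.00):
Base rate for U-144 is £2.70/unit.
Additional duty on U-144 from Narland: +23.1% ad valorem. Applied ad valorem rate = 23.1%.
Duty = £28,689.00 × 23.1% + 2,190 × £2.70 = £12,540.16.
Total = £2,853.28 + £17,239.00 + £12,540.16 = £32,632.44.

£32,632.44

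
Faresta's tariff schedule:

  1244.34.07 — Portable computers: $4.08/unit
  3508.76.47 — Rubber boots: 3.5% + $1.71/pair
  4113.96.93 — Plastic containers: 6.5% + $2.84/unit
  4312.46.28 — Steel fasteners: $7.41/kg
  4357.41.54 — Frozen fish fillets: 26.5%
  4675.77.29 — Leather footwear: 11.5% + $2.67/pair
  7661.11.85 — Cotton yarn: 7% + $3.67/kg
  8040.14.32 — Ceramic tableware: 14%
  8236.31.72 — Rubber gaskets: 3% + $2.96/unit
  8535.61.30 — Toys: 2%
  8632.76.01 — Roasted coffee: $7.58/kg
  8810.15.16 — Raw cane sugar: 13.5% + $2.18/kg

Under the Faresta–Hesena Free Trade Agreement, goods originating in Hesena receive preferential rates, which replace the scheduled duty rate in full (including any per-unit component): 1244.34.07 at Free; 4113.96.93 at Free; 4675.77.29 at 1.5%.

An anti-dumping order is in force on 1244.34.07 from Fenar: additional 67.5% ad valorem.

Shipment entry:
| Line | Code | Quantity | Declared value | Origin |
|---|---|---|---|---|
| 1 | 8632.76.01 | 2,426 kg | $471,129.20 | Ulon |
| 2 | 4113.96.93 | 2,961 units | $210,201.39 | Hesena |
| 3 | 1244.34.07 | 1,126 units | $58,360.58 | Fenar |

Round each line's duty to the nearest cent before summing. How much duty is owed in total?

Line 1 (8632.76.01, Ulon, 2,426 kg, $471,129.20):
Base rate for 8632.76.01 is $7.58/kg.
Duty = 2,426 × $7.58 = $18,389.08.
Line 2 (4113.96.93, Hesena, 2,961 units, $210,201.39):
Base rate for 4113.96.93 is 6.5% + $2.84/unit.
Origin Hesena qualifies under the Faresta–Hesena agreement and 4113.96.93 is covered: preferential rate Free applies instead.
Duty = $210,201.39 × 0% = $0.00.
Line 3 (1244.34.07, Fenar, 1,126 units, $58,360.58):
Base rate for 1244.34.07 is $4.08/unit.
1244.34.07 has an FTA preferential rate, but origin Fenar is not Hesena; base rate stands.
Additional duty on 1244.34.07 from Fenar: +67.5% ad valorem. Applied ad valorem rate = 67.5%.
Duty = $58,360.58 × 67.5% + 1,126 × $4.08 = $43,987.47.
Total = $18,389.08 + $0.00 + $43,987.47 = $62,376.55.

$62,376.55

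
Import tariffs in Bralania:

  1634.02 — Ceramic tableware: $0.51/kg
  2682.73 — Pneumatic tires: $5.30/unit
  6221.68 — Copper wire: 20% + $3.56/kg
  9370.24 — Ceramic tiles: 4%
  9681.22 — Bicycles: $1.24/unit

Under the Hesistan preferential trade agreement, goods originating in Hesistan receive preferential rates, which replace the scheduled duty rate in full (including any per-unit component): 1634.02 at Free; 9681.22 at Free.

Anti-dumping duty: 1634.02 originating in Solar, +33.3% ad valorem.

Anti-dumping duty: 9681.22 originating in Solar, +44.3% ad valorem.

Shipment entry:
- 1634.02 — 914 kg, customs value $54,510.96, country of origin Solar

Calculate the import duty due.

$18,618.29

Line 1 (1634.02, Solar, 914 kg, $54,510.96):
Base rate for 1634.02 is $0.51/kg.
1634.02 has an FTA preferential rate, but origin Solar is not Hesistan; base rate stands.
Additional duty on 1634.02 from Solar: +33.3% ad valorem. Applied ad valorem rate = 33.3%.
Duty = $54,510.96 × 33.3% + 914 × $0.51 = $18,618.29.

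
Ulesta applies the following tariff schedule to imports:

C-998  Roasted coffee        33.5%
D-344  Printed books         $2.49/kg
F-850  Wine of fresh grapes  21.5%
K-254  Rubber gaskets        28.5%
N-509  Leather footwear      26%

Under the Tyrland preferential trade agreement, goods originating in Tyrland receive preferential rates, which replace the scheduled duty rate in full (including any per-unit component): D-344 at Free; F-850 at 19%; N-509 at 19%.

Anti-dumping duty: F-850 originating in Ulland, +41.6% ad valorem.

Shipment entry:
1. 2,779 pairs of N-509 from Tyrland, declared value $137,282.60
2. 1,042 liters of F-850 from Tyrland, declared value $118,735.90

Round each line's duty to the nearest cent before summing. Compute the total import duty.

$48,643.51

Line 1 (N-509, Tyrland, 2,779 pairs, $137,282.60):
Base rate for N-509 is 26%.
Origin Tyrland qualifies under the Ulesta–Tyrland agreement and N-509 is covered: preferential rate 19% applies instead.
Duty = $137,282.60 × 19% = $26,083.69.
Line 2 (F-850, Tyrland, 1,042 liters, $118,735.90):
Base rate for F-850 is 21.5%.
Origin Tyrland qualifies under the Ulesta–Tyrland agreement and F-850 is covered: preferential rate 19% applies instead.
The additional-duty order on F-850 targets Ulland, not Tyrland; it does not apply.
Duty = $118,735.90 × 19% = $22,559.82.
Total = $26,083.69 + $22,559.82 = $48,643.51.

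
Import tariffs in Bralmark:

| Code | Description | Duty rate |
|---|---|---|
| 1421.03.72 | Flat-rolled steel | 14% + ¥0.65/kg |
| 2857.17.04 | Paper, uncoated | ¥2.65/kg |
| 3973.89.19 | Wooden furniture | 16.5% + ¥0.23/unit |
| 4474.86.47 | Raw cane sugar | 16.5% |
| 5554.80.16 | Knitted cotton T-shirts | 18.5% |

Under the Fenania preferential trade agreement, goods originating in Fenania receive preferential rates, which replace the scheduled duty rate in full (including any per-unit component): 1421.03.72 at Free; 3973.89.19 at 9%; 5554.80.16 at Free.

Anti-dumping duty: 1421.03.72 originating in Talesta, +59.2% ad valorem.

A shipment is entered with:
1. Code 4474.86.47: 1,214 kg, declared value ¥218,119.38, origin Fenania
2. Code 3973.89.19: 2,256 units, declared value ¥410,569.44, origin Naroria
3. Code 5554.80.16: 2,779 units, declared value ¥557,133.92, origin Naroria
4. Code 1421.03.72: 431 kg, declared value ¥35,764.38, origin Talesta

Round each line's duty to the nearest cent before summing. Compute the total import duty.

¥233,782.00

Line 1 (4474.86.47, Fenania, 1,214 kg, ¥218,119.38):
Base rate for 4474.86.47 is 16.5%.
Origin Fenania is the FTA partner but 4474.86.47 is not on the preference list; base rate stands.
Duty = ¥218,119.38 × 16.5% = ¥35,989.70.
Line 2 (3973.89.19, Naroria, 2,256 units, ¥410,569.44):
Base rate for 3973.89.19 is 16.5% + ¥0.23/unit.
3973.89.19 has an FTA preferential rate, but origin Naroria is not Fenania; base rate stands.
Duty = ¥410,569.44 × 16.5% + 2,256 × ¥0.23 = ¥68,262.84.
Line 3 (5554.80.16, Naroria, 2,779 units, ¥557,133.92):
Base rate for 5554.80.16 is 18.5%.
5554.80.16 has an FTA preferential rate, but origin Naroria is not Fenania; base rate stands.
Duty = ¥557,133.92 × 18.5% = ¥103,069.78.
Line 4 (1421.03.72, Talesta, 431 kg, ¥35,764.38):
Base rate for 1421.03.72 is 14% + ¥0.65/kg.
1421.03.72 has an FTA preferential rate, but origin Talesta is not Fenania; base rate stands.
Additional duty on 1421.03.72 from Talesta: +59.2%. Applied ad valorem rate: 14% + 59.2% = 73.2%.
Duty = ¥35,764.38 × 73.2% + 431 × ¥0.65 = ¥26,459.68.
Total = ¥35,989.70 + ¥68,262.84 + ¥103,069.78 + ¥26,459.68 = ¥233,782.00.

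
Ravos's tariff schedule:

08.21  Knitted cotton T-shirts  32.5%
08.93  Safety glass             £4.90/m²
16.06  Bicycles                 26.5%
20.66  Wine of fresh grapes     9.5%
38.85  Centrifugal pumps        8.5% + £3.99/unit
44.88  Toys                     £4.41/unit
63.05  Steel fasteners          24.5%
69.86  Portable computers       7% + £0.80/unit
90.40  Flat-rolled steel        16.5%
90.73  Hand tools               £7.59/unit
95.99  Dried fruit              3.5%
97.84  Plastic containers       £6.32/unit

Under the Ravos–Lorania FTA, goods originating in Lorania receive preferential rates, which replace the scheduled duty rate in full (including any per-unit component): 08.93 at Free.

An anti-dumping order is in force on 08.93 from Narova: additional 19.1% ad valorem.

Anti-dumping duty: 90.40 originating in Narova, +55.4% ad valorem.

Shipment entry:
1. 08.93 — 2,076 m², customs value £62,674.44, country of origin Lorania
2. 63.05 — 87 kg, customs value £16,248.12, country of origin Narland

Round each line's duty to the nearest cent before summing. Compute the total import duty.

£3,980.79

Line 1 (08.93, Lorania, 2,076 m², £62,674.44):
Base rate for 08.93 is £4.90/m².
Origin Lorania qualifies under the Ravos–Lorania agreement and 08.93 is covered: preferential rate Free applies instead.
The additional-duty order on 08.93 targets Narova, not Lorania; it does not apply.
Duty = £62,674.44 × 0% = £0.00.
Line 2 (63.05, Narland, 87 kg, £16,248.12):
Base rate for 63.05 is 24.5%.
Duty = £16,248.12 × 24.5% = £3,980.79.
Total = £0.00 + £3,980.79 = £3,980.79.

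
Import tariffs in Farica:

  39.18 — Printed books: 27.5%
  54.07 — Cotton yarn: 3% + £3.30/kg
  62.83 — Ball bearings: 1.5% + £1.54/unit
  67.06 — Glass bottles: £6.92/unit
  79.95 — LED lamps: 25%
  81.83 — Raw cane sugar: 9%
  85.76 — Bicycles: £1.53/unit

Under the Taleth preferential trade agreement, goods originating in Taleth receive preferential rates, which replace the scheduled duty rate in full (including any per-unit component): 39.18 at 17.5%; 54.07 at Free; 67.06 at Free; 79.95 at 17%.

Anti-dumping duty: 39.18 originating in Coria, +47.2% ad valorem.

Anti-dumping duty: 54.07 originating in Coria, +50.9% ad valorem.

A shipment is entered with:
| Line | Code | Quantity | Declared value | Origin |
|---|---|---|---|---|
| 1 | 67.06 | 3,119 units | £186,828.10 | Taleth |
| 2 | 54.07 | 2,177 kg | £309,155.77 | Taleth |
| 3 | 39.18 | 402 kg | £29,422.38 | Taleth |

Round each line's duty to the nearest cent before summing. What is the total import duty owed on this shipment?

Line 1 (67.06, Taleth, 3,119 units, £186,828.10):
Base rate for 67.06 is £6.92/unit.
Origin Taleth qualifies under the Farica–Taleth agreement and 67.06 is covered: preferential rate Free applies instead.
Duty = £186,828.10 × 0% = £0.00.
Line 2 (54.07, Taleth, 2,177 kg, £309,155.77):
Base rate for 54.07 is 3% + £3.30/kg.
Origin Taleth qualifies under the Farica–Taleth agreement and 54.07 is covered: preferential rate Free applies instead.
The additional-duty order on 54.07 targets Coria, not Taleth; it does not apply.
Duty = £309,155.77 × 0% = £0.00.
Line 3 (39.18, Taleth, 402 kg, £29,422.38):
Base rate for 39.18 is 27.5%.
Origin Taleth qualifies under the Farica–Taleth agreement and 39.18 is covered: preferential rate 17.5% applies instead.
The additional-duty order on 39.18 targets Coria, not Taleth; it does not apply.
Duty = £29,422.38 × 17.5% = £5,148.92.
Total = £0.00 + £0.00 + £5,148.92 = £5,148.92.

£5,148.92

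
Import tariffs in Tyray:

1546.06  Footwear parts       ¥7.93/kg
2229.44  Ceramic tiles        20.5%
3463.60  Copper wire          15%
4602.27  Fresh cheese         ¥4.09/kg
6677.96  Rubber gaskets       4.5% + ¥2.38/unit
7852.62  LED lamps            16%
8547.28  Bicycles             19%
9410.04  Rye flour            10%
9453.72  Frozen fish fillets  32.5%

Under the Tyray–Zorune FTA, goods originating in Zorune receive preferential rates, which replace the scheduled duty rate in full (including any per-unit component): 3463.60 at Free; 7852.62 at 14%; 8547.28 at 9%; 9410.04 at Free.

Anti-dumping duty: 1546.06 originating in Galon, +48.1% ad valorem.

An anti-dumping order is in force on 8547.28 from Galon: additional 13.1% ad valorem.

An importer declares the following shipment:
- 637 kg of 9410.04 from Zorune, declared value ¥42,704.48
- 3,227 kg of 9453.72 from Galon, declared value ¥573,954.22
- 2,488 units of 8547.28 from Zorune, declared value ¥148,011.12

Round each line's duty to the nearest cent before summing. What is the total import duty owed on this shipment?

¥199,856.12

Line 1 (9410.04, Zorune, 637 kg, ¥42,704.48):
Base rate for 9410.04 is 10%.
Origin Zorune qualifies under the Tyray–Zorune agreement and 9410.04 is covered: preferential rate Free applies instead.
Duty = ¥42,704.48 × 0% = ¥0.00.
Line 2 (9453.72, Galon, 3,227 kg, ¥573,954.22):
Base rate for 9453.72 is 32.5%.
Duty = ¥573,954.22 × 32.5% = ¥186,535.12.
Line 3 (8547.28, Zorune, 2,488 units, ¥148,011.12):
Base rate for 8547.28 is 19%.
Origin Zorune qualifies under the Tyray–Zorune agreement and 8547.28 is covered: preferential rate 9% applies instead.
The additional-duty order on 8547.28 targets Galon, not Zorune; it does not apply.
Duty = ¥148,011.12 × 9% = ¥13,321.00.
Total = ¥0.00 + ¥186,535.12 + ¥13,321.00 = ¥199,856.12.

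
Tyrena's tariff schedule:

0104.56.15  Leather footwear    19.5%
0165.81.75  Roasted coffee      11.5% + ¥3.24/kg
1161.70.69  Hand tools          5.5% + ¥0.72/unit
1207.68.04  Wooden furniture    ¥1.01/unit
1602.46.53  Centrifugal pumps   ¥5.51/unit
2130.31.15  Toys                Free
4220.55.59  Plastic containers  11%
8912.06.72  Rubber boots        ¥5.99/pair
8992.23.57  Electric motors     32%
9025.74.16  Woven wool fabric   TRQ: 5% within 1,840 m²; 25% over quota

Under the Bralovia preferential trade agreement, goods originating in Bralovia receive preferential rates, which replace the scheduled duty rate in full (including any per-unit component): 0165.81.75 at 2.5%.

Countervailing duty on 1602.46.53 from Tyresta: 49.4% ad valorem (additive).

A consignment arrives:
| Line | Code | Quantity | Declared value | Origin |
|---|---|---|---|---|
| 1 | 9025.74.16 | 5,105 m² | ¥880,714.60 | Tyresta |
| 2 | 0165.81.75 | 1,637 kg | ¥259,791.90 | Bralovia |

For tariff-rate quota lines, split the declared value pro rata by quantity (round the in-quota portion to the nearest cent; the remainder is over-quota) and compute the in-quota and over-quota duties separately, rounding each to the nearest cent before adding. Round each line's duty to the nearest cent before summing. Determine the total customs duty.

Line 1 (9025.74.16, Tyresta, 5,105 m², ¥880,714.60):
Code 9025.74.16 is under a tariff-rate quota (threshold 1,840 m²). In-quota: 1,840 m² at 5%; over-quota: 3,265 m² at 25%.
Pro-rata value split: in-quota = ¥880,714.60 × 1,840/5,105 = ¥317,436.80; over-quota = ¥880,714.60 − ¥317,436.80 = ¥563,277.80.
In-quota duty = ¥317,436.80 × 5% = ¥15,871.84. Over-quota duty = ¥563,277.80 × 25% = ¥140,819.45.
Line duty = ¥15,871.84 + ¥140,819.45 = ¥156,691.29.
Line 2 (0165.81.75, Bralovia, 1,637 kg, ¥259,791.90):
Base rate for 0165.81.75 is 11.5% + ¥3.24/kg.
Origin Bralovia qualifies under the Tyrena–Bralovia agreement and 0165.81.75 is covered: preferential rate 2.5% applies instead.
Duty = ¥259,791.90 × 2.5% = ¥6,494.80.
Total = ¥156,691.29 + ¥6,494.80 = ¥163,186.09.

¥163,186.09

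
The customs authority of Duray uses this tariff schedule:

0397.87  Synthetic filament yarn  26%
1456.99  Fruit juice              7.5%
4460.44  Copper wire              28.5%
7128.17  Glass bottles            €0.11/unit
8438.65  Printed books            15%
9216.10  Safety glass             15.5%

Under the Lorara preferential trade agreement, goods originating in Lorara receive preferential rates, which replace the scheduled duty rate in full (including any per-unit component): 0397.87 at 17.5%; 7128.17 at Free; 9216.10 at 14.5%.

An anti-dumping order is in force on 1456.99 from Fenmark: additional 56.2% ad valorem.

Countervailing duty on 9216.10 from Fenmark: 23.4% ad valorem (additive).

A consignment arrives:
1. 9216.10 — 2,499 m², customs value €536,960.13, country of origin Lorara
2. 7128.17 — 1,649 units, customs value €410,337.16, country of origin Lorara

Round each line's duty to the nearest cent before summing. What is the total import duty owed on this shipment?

€77,859.22

Line 1 (9216.10, Lorara, 2,499 m², €536,960.13):
Base rate for 9216.10 is 15.5%.
Origin Lorara qualifies under the Duray–Lorara agreement and 9216.10 is covered: preferential rate 14.5% applies instead.
The additional-duty order on 9216.10 targets Fenmark, not Lorara; it does not apply.
Duty = €536,960.13 × 14.5% = €77,859.22.
Line 2 (7128.17, Lorara, 1,649 units, €410,337.16):
Base rate for 7128.17 is €0.11/unit.
Origin Lorara qualifies under the Duray–Lorara agreement and 7128.17 is covered: preferential rate Free applies instead.
Duty = €410,337.16 × 0% = €0.00.
Total = €77,859.22 + €0.00 = €77,859.22.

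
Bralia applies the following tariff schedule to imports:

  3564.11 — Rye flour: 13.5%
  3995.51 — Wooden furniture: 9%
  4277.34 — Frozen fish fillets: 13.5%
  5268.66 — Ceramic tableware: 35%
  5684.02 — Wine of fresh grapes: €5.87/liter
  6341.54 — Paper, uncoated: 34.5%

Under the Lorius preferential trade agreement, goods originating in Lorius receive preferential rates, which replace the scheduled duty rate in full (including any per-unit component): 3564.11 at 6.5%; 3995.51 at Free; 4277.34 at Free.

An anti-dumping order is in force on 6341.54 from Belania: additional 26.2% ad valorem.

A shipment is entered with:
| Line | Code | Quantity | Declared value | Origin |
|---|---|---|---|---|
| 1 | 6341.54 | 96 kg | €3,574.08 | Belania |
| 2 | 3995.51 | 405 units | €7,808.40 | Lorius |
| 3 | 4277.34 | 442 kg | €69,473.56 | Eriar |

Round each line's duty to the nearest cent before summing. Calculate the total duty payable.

Line 1 (6341.54, Belania, 96 kg, €3,574.08):
Base rate for 6341.54 is 34.5%.
Additional duty on 6341.54 from Belania: +26.2%. Applied ad valorem rate: 34.5% + 26.2% = 60.7%.
Duty = €3,574.08 × 60.7% = €2,169.47.
Line 2 (3995.51, Lorius, 405 units, €7,808.40):
Base rate for 3995.51 is 9%.
Origin Lorius qualifies under the Bralia–Lorius agreement and 3995.51 is covered: preferential rate Free applies instead.
Duty = €7,808.40 × 0% = €0.00.
Line 3 (4277.34, Eriar, 442 kg, €69,473.56):
Base rate for 4277.34 is 13.5%.
4277.34 has an FTA preferential rate, but origin Eriar is not Lorius; base rate stands.
Duty = €69,473.56 × 13.5% = €9,378.93.
Total = €2,169.47 + €0.00 + €9,378.93 = €11,548.40.

€11,548.40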